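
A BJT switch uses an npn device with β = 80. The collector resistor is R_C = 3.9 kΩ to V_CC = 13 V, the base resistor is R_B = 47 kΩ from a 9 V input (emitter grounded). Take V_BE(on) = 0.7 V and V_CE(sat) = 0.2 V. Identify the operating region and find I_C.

Assume active: I_B = (9 − 0.7)/47 = 0.177 mA, giving I_C = β·I_B = 14.1 mA.
But then V_CE = 13 − 14.1×3.9 = -42.1 V < V_CE(sat) = 0.2 V — impossible in the active region.
So the transistor is saturated. With V_CE = 0.2 V, I_C = (V_CC − 0.2)/R_C = 12.8/3.9 = 3.28 mA.
Check: β·I_B = 14.1 mA > I_C = 3.28 mA, confirming saturation.

saturation; I_C ≈ 3.3 mA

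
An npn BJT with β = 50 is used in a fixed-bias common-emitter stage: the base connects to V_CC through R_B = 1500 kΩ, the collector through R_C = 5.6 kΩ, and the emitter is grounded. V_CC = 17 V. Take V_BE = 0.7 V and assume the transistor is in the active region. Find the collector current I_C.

Base loop: V_CC = I_B·R_B + V_BE, so I_B = (17 − 0.7)/1500 kΩ = 0.0109 mA.
In the active region I_C = β·I_B = 50 × 0.0109 = 0.543 mA.
Collector loop: V_CE = V_CC − I_C·R_C = 17 − 0.543×5.6 = 14 V.
Since V_CE = 14 V > V_CE(sat) ≈ 0.2 V, the transistor is in the active region as assumed.

I_C ≈ 0.54 mA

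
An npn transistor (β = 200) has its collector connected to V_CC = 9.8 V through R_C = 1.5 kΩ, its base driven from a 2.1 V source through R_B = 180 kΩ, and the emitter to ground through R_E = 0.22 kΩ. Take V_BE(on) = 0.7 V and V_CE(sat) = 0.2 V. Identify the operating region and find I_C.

Assume active. Base-emitter loop: I_B = (V_BB − V_BE)/(R_B + (β+1)R_E) = (2.1 − 0.7)/(180 + 201×0.22) = 0.00624 mA.
I_C = β·I_B = 200×0.00624 = 1.25 mA.
V_CE = V_CC − I_C·R_C − I_E·R_E = 9.8 − 1.25×1.5 − 1.26×0.22 = 7.65 V > V_CE(sat), so the active-region assumption holds.

active; I_C ≈ 1.2 mA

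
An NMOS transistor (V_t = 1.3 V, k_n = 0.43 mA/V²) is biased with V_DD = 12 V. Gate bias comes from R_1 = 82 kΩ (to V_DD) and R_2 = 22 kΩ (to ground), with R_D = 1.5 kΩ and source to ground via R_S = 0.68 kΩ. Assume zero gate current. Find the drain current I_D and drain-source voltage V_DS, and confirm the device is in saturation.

I_D ≈ 0.25 mA, V_DS ≈ 11 V

V_G = V_DD·R_2/(R_1+R_2) = 12×22/104 = 2.54 V.
Assume saturation: I_D = (k_n/2)(V_GS − V_t)² with V_GS = V_G − I_D·R_S = 2.54 − 0.68·I_D.
Substituting gives 0.0994·I_D² − 1.36·I_D + 0.33 = 0, with roots I_D = 0.247 or 13.5 mA.
The root I_D = 13.5 mA gives V_GS = -6.61 V ≤ V_t, so take I_D = 0.247 mA.
Then V_GS = 2.37 V and V_DS = V_DD − I_D(R_D+R_S) = 12 − 0.247×2.18 = 11.5 V.
Saturation requires V_DS ≥ V_GS − V_t = 1.07 V; 11.5 ≥ 1.07 ✓.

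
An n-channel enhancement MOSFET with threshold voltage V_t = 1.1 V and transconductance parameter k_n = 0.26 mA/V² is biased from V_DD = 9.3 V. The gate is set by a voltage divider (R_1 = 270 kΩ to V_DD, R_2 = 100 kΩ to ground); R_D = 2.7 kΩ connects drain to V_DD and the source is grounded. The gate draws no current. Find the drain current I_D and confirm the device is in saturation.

V_G = V_DD·R_2/(R_1+R_2) = 9.3×100/370 = 2.51 V. With the source grounded, V_GS = V_G = 2.51 V.
Assume saturation: I_D = (k_n/2)(V_GS − V_t)² = (0.26/2)×(2.51 − 1.1)² = 0.13×1.41² = 0.26 mA.
V_DS = V_DD − I_D·R_D = 9.3 − 0.26×2.7 = 8.6 V.
Saturation requires V_DS ≥ V_GS − V_t = 1.41 V; 8.6 ≥ 1.41 ✓.

I_D ≈ 0.26 mA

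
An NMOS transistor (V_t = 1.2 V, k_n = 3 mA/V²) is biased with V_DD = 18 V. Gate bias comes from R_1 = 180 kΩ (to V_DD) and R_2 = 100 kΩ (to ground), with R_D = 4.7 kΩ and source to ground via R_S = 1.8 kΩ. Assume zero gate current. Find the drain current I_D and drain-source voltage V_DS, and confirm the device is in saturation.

V_G = V_DD·R_2/(R_1+R_2) = 18×100/280 = 6.43 V.
Assume saturation: I_D = (k_n/2)(V_GS − V_t)² with V_GS = V_G − I_D·R_S = 6.43 − 1.8·I_D.
Substituting gives 4.86·I_D² − 29.2·I_D + 41 = 0, with roots I_D = 2.23 or 3.79 mA.
The root I_D = 3.79 mA gives V_GS = -0.389 V ≤ V_t, so take I_D = 2.23 mA.
Then V_GS = 2.42 V and V_DS = V_DD − I_D(R_D+R_S) = 18 − 2.23×6.5 = 3.52 V.
Saturation requires V_DS ≥ V_GS − V_t = 1.22 V; 3.52 ≥ 1.22 ✓.

I_D ≈ 2.2 mA, V_DS ≈ 3.5 V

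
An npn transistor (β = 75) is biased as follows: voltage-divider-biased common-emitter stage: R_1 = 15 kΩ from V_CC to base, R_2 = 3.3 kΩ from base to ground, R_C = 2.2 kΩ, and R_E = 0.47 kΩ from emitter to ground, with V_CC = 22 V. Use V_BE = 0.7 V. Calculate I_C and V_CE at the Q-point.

Thevenize the base divider: V_Th = V_CC·R_2/(R_1+R_2) = 22×3.3/18.3 = 3.97 V, R_Th = R_1‖R_2 = 2.7 kΩ.
Base-emitter loop: V_Th = I_B·R_Th + V_BE + (β+1)I_B·R_E, so I_B = (3.97 − 0.7) / (2.7 + 76×0.47) = 0.085 mA.
I_C = β·I_B = 75×0.085 = 6.38 mA, and I_E = (β+1)I_B = 6.46 mA.
V_CE = V_CC − I_C·R_C − I_E·R_E = 22 − 6.38×2.2 − 6.46×0.47 = 4.93 V.
V_CE = 4.93 V > 0.2 V confirms active-region operation.

I_C ≈ 6.4 mA, V_CE ≈ 4.9 V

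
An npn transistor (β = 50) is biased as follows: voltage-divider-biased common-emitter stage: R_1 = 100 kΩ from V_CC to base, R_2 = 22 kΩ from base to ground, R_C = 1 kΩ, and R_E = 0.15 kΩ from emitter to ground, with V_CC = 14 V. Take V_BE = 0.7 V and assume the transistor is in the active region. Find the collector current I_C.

I_C ≈ 3.6 mA

Thevenize the base divider: V_Th = V_CC·R_2/(R_1+R_2) = 14×22/122 = 2.52 V, R_Th = R_1‖R_2 = 18 kΩ.
Base-emitter loop: V_Th = I_B·R_Th + V_BE + (β+1)I_B·R_E, so I_B = (2.52 − 0.7) / (18 + 51×0.15) = 0.071 mA.
I_C = β·I_B = 50×0.071 = 3.55 mA, and I_E = (β+1)I_B = 3.62 mA.
V_CE = V_CC − I_C·R_C − I_E·R_E = 14 − 3.55×1 − 3.62×0.15 = 9.9 V.
V_CE = 9.9 V > 0.2 V confirms active-region operation.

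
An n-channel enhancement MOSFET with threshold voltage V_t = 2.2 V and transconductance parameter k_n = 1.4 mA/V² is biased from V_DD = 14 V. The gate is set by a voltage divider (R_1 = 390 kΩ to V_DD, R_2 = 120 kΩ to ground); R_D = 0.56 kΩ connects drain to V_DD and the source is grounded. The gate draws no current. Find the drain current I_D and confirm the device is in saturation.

I_D ≈ 0.84 mA

V_G = V_DD·R_2/(R_1+R_2) = 14×120/510 = 3.29 V. With the source grounded, V_GS = V_G = 3.29 V.
Assume saturation: I_D = (k_n/2)(V_GS − V_t)² = (1.4/2)×(3.29 − 2.2)² = 0.7×1.09² = 0.838 mA.
V_DS = V_DD − I_D·R_D = 14 − 0.838×0.56 = 13.5 V.
Saturation requires V_DS ≥ V_GS − V_t = 1.09 V; 13.5 ≥ 1.09 ✓.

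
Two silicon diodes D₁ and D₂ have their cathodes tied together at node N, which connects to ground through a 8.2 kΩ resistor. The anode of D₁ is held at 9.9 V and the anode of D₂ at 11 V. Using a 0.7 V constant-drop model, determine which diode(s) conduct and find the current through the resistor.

Only D₂ conducts; I_R ≈ 1.3 mA

Assume both conduct. Then node N would need to be at both 9.9−0.7 = 9.2 V and 11−0.7 = 10.3 V, which is impossible.
Assume only D₂ conducts: V_N = 11 − 0.7 = 10.3 V, so I_R = 10.3/8.2 = 1.26 mA.
Check D₁: its anode-to-cathode voltage is 9.9 − 10.3 = -0.4 V < 0.7 V, so it is off. The assumption is consistent.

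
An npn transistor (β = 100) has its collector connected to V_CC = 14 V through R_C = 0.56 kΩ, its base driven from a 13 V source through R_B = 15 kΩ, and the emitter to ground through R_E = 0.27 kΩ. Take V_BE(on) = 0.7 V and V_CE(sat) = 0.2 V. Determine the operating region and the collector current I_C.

Assume active: I_B = (13 − 0.7)/(15 + 101×0.27) = 0.291 mA, I_C = β·I_B = 29.1 mA.
Then V_CE = 14 − 29.1×0.56 − 29.4×0.27 = -10.2 V < 0.2 V — the active assumption fails.
Re-solve with V_CE = 0.2 V. KCL at the emitter: V_E/R_E = (V_BB−0.7−V_E)/R_B + (V_CC−0.2−V_E)/R_C, giving V_E = 4.58 V.
I_C = (V_CC − 0.2 − V_E)/R_C = (13.8 − 4.58)/0.56 = 16.5 mA.
Check: I_B = (12.3 − 4.58)/15 = 0.514 mA, and β·I_B = 51.4 mA > I_C, confirming saturation.

saturation; I_C ≈ 16 mA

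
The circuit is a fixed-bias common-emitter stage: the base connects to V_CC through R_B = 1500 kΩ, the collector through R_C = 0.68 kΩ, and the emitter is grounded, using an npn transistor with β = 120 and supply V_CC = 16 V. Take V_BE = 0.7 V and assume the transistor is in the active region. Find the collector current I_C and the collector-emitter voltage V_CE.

Base loop: V_CC = I_B·R_B + V_BE, so I_B = (16 − 0.7)/1500 kΩ = 0.0102 mA.
In the active region I_C = β·I_B = 120 × 0.0102 = 1.22 mA.
Collector loop: V_CE = V_CC − I_C·R_C = 16 − 1.22×0.68 = 15.2 V.
Since V_CE = 15.2 V > V_CE(sat) ≈ 0.2 V, the transistor is in the active region as assumed.

I_C ≈ 1.2 mA, V_CE ≈ 15 V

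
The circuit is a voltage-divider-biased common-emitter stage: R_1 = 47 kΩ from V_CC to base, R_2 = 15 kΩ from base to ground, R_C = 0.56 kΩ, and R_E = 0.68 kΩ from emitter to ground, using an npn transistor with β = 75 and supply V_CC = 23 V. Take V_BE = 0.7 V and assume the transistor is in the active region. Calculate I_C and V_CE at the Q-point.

Thevenize the base divider: V_Th = V_CC·R_2/(R_1+R_2) = 23×15/62 = 5.56 V, R_Th = R_1‖R_2 = 11.4 kΩ.
Base-emitter loop: V_Th = I_B·R_Th + V_BE + (β+1)I_B·R_E, so I_B = (5.56 − 0.7) / (11.4 + 76×0.68) = 0.0772 mA.
I_C = β·I_B = 75×0.0772 = 5.79 mA, and I_E = (β+1)I_B = 5.86 mA.
V_CE = V_CC − I_C·R_C − I_E·R_E = 23 − 5.79×0.56 − 5.86×0.68 = 15.8 V.
V_CE = 15.8 V > 0.2 V confirms active-region operation.

I_C ≈ 5.8 mA, V_CE ≈ 16 V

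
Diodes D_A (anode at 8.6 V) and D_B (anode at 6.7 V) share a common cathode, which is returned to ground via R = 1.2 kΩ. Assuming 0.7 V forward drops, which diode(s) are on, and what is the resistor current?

Assume both conduct. Then node N would need to be at both 8.6−0.7 = 7.9 V and 6.7−0.7 = 6 V, which is impossible.
Assume only D_A conducts: V_N = 8.6 − 0.7 = 7.9 V, so I_R = 7.9/1.2 = 6.58 mA.
Check D_B: its anode-to-cathode voltage is 6.7 − 7.9 = -1.2 V < 0.7 V, so it is off. The assumption is consistent.

Only D_A conducts; I_R ≈ 6.6 mA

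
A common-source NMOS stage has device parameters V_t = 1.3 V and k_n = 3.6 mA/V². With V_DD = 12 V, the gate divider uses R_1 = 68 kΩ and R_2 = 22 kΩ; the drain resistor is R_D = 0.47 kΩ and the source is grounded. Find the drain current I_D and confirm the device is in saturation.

I_D ≈ 4.8 mA

V_G = V_DD·R_2/(R_1+R_2) = 12×22/90 = 2.93 V. With the source grounded, V_GS = V_G = 2.93 V.
Assume saturation: I_D = (k_n/2)(V_GS − V_t)² = (3.6/2)×(2.93 − 1.3)² = 1.8×1.63² = 4.8 mA.
V_DS = V_DD − I_D·R_D = 12 − 4.8×0.47 = 9.74 V.
Saturation requires V_DS ≥ V_GS − V_t = 1.63 V; 9.74 ≥ 1.63 ✓.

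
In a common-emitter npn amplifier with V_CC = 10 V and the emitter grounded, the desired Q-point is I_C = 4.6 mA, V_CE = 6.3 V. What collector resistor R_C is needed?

Collector loop: V_CC = I_C·R_C + V_CE.
R_C = (V_CC − V_CE)/I_C = (10 − 6.3)/4.6 = 0.804 kΩ.

R_C ≈ 0.8 kΩ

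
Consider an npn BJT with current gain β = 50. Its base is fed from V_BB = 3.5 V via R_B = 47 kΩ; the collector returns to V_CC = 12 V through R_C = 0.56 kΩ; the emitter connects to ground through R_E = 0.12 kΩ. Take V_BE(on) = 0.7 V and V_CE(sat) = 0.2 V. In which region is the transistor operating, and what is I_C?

active; I_C ≈ 2.6 mA

Assume active. Base-emitter loop: I_B = (V_BB − V_BE)/(R_B + (β+1)R_E) = (3.5 − 0.7)/(47 + 51×0.12) = 0.0527 mA.
I_C = β·I_B = 50×0.0527 = 2.64 mA.
V_CE = V_CC − I_C·R_C − I_E·R_E = 12 − 2.64×0.56 − 2.69×0.12 = 10.2 V > V_CE(sat), so the active-region assumption holds.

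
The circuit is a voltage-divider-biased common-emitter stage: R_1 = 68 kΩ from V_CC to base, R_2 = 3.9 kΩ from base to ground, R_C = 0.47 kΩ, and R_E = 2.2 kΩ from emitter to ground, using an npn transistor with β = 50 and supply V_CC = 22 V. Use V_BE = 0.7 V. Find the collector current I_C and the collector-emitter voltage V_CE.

I_C ≈ 0.21 mA, V_CE ≈ 21 V

Thevenize the base divider: V_Th = V_CC·R_2/(R_1+R_2) = 22×3.9/71.9 = 1.19 V, R_Th = R_1‖R_2 = 3.69 kΩ.
Base-emitter loop: V_Th = I_B·R_Th + V_BE + (β+1)I_B·R_E, so I_B = (1.19 − 0.7) / (3.69 + 51×2.2) = 0.00426 mA.
I_C = β·I_B = 50×0.00426 = 0.213 mA, and I_E = (β+1)I_B = 0.217 mA.
V_CE = V_CC − I_C·R_C − I_E·R_E = 22 − 0.213×0.47 − 0.217×2.2 = 21.4 V.
V_CE = 21.4 V > 0.2 V confirms active-region operation.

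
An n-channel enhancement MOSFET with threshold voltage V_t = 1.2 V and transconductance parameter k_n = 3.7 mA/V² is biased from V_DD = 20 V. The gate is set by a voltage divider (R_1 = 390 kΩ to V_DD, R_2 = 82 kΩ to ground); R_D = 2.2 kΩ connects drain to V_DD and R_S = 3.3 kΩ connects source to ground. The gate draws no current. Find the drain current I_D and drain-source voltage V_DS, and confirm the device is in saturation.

V_G = V_DD·R_2/(R_1+R_2) = 20×82/472 = 3.47 V.
Assume saturation: I_D = (k_n/2)(V_GS − V_t)² with V_GS = V_G − I_D·R_S = 3.47 − 3.3·I_D.
Substituting gives 20.1·I_D² − 28.8·I_D + 9.57 = 0, with roots I_D = 0.527 or 0.901 mA.
The root I_D = 0.901 mA gives V_GS = 0.502 V ≤ V_t, so take I_D = 0.527 mA.
Then V_GS = 1.73 V and V_DS = V_DD − I_D(R_D+R_S) = 20 − 0.527×5.5 = 17.1 V.
Saturation requires V_DS ≥ V_GS − V_t = 0.534 V; 17.1 ≥ 0.534 ✓.

I_D ≈ 0.53 mA, V_DS ≈ 17 V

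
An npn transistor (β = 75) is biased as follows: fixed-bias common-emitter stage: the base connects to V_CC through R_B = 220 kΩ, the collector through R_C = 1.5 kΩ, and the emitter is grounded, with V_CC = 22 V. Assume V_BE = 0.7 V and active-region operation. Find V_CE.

V_CE ≈ 11 V

Base loop: V_CC = I_B·R_B + V_BE, so I_B = (22 − 0.7)/220 kΩ = 0.0968 mA.
In the active region I_C = β·I_B = 75 × 0.0968 = 7.26 mA.
Collector loop: V_CE = V_CC − I_C·R_C = 22 − 7.26×1.5 = 11.1 V.
Since V_CE = 11.1 V > V_CE(sat) ≈ 0.2 V, the transistor is in the active region as assumed.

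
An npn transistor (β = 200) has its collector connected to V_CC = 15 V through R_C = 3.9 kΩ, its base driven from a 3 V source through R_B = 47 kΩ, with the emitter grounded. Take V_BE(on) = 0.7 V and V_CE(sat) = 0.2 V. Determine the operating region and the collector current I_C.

saturation; I_C ≈ 3.8 mA

Assume active: I_B = (3 − 0.7)/47 = 0.0489 mA, giving I_C = β·I_B = 9.79 mA.
But then V_CE = 15 − 9.79×3.9 = -23.2 V < V_CE(sat) = 0.2 V — impossible in the active region.
So the transistor is saturated. With V_CE = 0.2 V, I_C = (V_CC − 0.2)/R_C = 14.8/3.9 = 3.79 mA.
Check: β·I_B = 9.79 mA > I_C = 3.79 mA, confirming saturation.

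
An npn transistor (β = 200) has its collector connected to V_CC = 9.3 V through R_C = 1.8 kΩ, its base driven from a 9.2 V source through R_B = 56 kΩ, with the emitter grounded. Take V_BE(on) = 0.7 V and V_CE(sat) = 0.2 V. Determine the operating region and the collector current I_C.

Assume active: I_B = (9.2 − 0.7)/56 = 0.152 mA, giving I_C = β·I_B = 30.4 mA.
But then V_CE = 9.3 − 30.4×1.8 = -45.3 V < V_CE(sat) = 0.2 V — impossible in the active region.
So the transistor is saturated. With V_CE = 0.2 V, I_C = (V_CC − 0.2)/R_C = 9.1/1.8 = 5.06 mA.
Check: β·I_B = 30.4 mA > I_C = 5.06 mA, confirming saturation.

saturation; I_C ≈ 5.1 mA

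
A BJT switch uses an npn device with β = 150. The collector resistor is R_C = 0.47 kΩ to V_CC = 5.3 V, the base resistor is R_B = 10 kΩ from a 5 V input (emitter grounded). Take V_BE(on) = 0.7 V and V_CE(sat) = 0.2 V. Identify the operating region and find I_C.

Assume active: I_B = (5 − 0.7)/10 = 0.43 mA, giving I_C = β·I_B = 64.5 mA.
But then V_CE = 5.3 − 64.5×0.47 = -25 V < V_CE(sat) = 0.2 V — impossible in the active region.
So the transistor is saturated. With V_CE = 0.2 V, I_C = (V_CC − 0.2)/R_C = 5.1/0.47 = 10.9 mA.
Check: β·I_B = 64.5 mA > I_C = 10.9 mA, confirming saturation.

saturation; I_C ≈ 11 mA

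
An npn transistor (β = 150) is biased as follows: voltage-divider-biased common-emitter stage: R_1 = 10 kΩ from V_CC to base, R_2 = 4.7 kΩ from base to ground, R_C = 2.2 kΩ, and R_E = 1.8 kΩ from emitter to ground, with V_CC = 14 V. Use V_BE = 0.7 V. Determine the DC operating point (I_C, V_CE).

Thevenize the base divider: V_Th = V_CC·R_2/(R_1+R_2) = 14×4.7/14.7 = 4.48 V, R_Th = R_1‖R_2 = 3.2 kΩ.
Base-emitter loop: V_Th = I_B·R_Th + V_BE + (β+1)I_B·R_E, so I_B = (4.48 − 0.7) / (3.2 + 151×1.8) = 0.0137 mA.
I_C = β·I_B = 150×0.0137 = 2.06 mA, and I_E = (β+1)I_B = 2.07 mA.
V_CE = V_CC − I_C·R_C − I_E·R_E = 14 − 2.06×2.2 − 2.07×1.8 = 5.74 V.
V_CE = 5.74 V > 0.2 V confirms active-region operation.

I_C ≈ 2.1 mA, V_CE ≈ 5.7 V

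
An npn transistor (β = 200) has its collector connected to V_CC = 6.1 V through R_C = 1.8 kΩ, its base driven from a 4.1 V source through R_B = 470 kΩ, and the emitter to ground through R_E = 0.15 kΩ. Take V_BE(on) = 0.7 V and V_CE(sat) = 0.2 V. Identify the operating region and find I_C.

active; I_C ≈ 1.4 mA

Assume active. Base-emitter loop: I_B = (V_BB − V_BE)/(R_B + (β+1)R_E) = (4.1 − 0.7)/(470 + 201×0.15) = 0.0068 mA.
I_C = β·I_B = 200×0.0068 = 1.36 mA.
V_CE = V_CC − I_C·R_C − I_E·R_E = 6.1 − 1.36×1.8 − 1.37×0.15 = 3.45 V > V_CE(sat), so the active-region assumption holds.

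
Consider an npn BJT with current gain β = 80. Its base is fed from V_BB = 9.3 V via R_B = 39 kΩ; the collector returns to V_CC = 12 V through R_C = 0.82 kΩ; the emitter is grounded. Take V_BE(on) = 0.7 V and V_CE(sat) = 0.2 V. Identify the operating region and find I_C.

Assume active: I_B = (9.3 − 0.7)/39 = 0.221 mA, giving I_C = β·I_B = 17.6 mA.
But then V_CE = 12 − 17.6×0.82 = -2.47 V < V_CE(sat) = 0.2 V — impossible in the active region.
So the transistor is saturated. With V_CE = 0.2 V, I_C = (V_CC − 0.2)/R_C = 11.8/0.82 = 14.4 mA.
Check: β·I_B = 17.6 mA > I_C = 14.4 mA, confirming saturation.

saturation; I_C ≈ 14 mA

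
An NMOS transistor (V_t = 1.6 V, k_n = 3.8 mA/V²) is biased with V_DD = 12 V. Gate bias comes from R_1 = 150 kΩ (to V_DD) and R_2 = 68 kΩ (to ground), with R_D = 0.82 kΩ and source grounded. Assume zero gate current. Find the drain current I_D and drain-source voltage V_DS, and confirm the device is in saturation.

I_D ≈ 8.7 mA, V_DS ≈ 4.8 V

V_G = V_DD·R_2/(R_1+R_2) = 12×68/218 = 3.74 V. With the source grounded, V_GS = V_G = 3.74 V.
Assume saturation: I_D = (k_n/2)(V_GS − V_t)² = (3.8/2)×(3.74 − 1.6)² = 1.9×2.14² = 8.73 mA.
V_DS = V_DD − I_D·R_D = 12 − 8.73×0.82 = 4.84 V.
Saturation requires V_DS ≥ V_GS − V_t = 2.14 V; 4.84 ≥ 2.14 ✓.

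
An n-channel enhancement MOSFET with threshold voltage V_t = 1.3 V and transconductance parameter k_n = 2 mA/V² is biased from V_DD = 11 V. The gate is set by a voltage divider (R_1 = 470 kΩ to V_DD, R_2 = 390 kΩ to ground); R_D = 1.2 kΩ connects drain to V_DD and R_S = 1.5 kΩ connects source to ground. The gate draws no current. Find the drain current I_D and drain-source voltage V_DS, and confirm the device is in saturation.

V_G = V_DD·R_2/(R_1+R_2) = 11×390/860 = 4.99 V.
Assume saturation: I_D = (k_n/2)(V_GS − V_t)² with V_GS = V_G − I_D·R_S = 4.99 − 1.5·I_D.
Substituting gives 2.25·I_D² − 12.1·I_D + 13.6 = 0, with roots I_D = 1.61 or 3.75 mA.
The root I_D = 3.75 mA gives V_GS = -0.636 V ≤ V_t, so take I_D = 1.61 mA.
Then V_GS = 2.57 V and V_DS = V_DD − I_D(R_D+R_S) = 11 − 1.61×2.7 = 6.65 V.
Saturation requires V_DS ≥ V_GS − V_t = 1.27 V; 6.65 ≥ 1.27 ✓.

I_D ≈ 1.6 mA, V_DS ≈ 6.6 V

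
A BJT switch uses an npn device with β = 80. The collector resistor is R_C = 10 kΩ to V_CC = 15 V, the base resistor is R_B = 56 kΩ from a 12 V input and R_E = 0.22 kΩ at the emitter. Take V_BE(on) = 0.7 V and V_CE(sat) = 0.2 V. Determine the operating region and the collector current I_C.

Assume active: I_B = (12 − 0.7)/(56 + 81×0.22) = 0.153 mA, I_C = β·I_B = 12.2 mA.
Then V_CE = 15 − 12.2×10 − 12.4×0.22 = -110 V < 0.2 V — the active assumption fails.
Re-solve with V_CE = 0.2 V. KCL at the emitter: V_E/R_E = (V_BB−0.7−V_E)/R_B + (V_CC−0.2−V_E)/R_C, giving V_E = 0.361 V.
I_C = (V_CC − 0.2 − V_E)/R_C = (14.8 − 0.361)/10 = 1.44 mA.
Check: I_B = (11.3 − 0.361)/56 = 0.195 mA, and β·I_B = 15.6 mA > I_C, confirming saturation.

saturation; I_C ≈ 1.4 mA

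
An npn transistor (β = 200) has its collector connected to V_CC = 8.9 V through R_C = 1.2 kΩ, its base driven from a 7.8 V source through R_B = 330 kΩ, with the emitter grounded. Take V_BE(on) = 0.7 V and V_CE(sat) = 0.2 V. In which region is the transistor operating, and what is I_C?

Assume active. Base-emitter loop: I_B = (V_BB − V_BE)/R_B = (7.8 − 0.7)/330 = 0.0215 mA.
I_C = β·I_B = 200×0.0215 = 4.3 mA.
V_CE = V_CC − I_C·R_C = 8.9 − 4.3×1.2 = 3.74 V > V_CE(sat), so the active-region assumption holds.

active; I_C ≈ 4.3 mA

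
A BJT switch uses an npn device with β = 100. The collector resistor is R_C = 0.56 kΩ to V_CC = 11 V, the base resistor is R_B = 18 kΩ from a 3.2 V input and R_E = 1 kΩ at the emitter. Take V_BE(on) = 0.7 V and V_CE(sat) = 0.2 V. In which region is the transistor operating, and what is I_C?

Assume active. Base-emitter loop: I_B = (V_BB − V_BE)/(R_B + (β+1)R_E) = (3.2 − 0.7)/(18 + 101×1) = 0.021 mA.
I_C = β·I_B = 100×0.021 = 2.1 mA.
V_CE = V_CC − I_C·R_C − I_E·R_E = 11 − 2.1×0.56 − 2.12×1 = 7.7 V > V_CE(sat), so the active-region assumption holds.

active; I_C ≈ 2.1 mA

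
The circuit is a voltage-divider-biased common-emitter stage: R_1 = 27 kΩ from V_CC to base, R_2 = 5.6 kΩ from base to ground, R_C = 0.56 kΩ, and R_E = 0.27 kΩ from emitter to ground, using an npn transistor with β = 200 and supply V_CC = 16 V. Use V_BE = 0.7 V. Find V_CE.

V_CE ≈ 10 V

Thevenize the base divider: V_Th = V_CC·R_2/(R_1+R_2) = 16×5.6/32.6 = 2.75 V, R_Th = R_1‖R_2 = 4.64 kΩ.
Base-emitter loop: V_Th = I_B·R_Th + V_BE + (β+1)I_B·R_E, so I_B = (2.75 − 0.7) / (4.64 + 201×0.27) = 0.0348 mA.
I_C = β·I_B = 200×0.0348 = 6.95 mA, and I_E = (β+1)I_B = 6.99 mA.
V_CE = V_CC − I_C·R_C − I_E·R_E = 16 − 6.95×0.56 − 6.99×0.27 = 10.2 V.
V_CE = 10.2 V > 0.2 V confirms active-region operation.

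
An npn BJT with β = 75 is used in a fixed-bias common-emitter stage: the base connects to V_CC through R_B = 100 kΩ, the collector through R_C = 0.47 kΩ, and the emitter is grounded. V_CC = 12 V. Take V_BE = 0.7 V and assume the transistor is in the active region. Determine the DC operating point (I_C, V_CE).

Base loop: V_CC = I_B·R_B + V_BE, so I_B = (12 − 0.7)/100 kΩ = 0.113 mA.
In the active region I_C = β·I_B = 75 × 0.113 = 8.47 mA.
Collector loop: V_CE = V_CC − I_C·R_C = 12 − 8.47×0.47 = 8.02 V.
Since V_CE = 8.02 V > V_CE(sat) ≈ 0.2 V, the transistor is in the active region as assumed.

I_C ≈ 8.5 mA, V_CE ≈ 8 V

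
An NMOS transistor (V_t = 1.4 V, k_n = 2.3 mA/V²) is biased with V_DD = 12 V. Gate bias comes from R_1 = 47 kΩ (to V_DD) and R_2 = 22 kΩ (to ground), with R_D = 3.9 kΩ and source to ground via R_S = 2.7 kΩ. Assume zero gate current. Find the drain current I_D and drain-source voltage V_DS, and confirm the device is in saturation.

I_D ≈ 0.63 mA, V_DS ≈ 7.9 V

V_G = V_DD·R_2/(R_1+R_2) = 12×22/69 = 3.83 V.
Assume saturation: I_D = (k_n/2)(V_GS − V_t)² with V_GS = V_G − I_D·R_S = 3.83 − 2.7·I_D.
Substituting gives 8.38·I_D² − 16.1·I_D + 6.77 = 0, with roots I_D = 0.625 or 1.29 mA.
The root I_D = 1.29 mA gives V_GS = 0.34 V ≤ V_t, so take I_D = 0.625 mA.
Then V_GS = 2.14 V and V_DS = V_DD − I_D(R_D+R_S) = 12 − 0.625×6.6 = 7.87 V.
Saturation requires V_DS ≥ V_GS − V_t = 0.737 V; 7.87 ≥ 0.737 ✓.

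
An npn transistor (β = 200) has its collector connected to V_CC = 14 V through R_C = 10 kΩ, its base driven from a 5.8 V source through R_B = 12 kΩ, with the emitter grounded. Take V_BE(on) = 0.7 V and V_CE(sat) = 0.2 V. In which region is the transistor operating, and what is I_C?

saturation; I_C ≈ 1.4 mA

Assume active: I_B = (5.8 − 0.7)/12 = 0.425 mA, giving I_C = β·I_B = 85 mA.
But then V_CE = 14 − 85×10 = -836 V < V_CE(sat) = 0.2 V — impossible in the active region.
So the transistor is saturated. With V_CE = 0.2 V, I_C = (V_CC − 0.2)/R_C = 13.8/10 = 1.38 mA.
Check: β·I_B = 85 mA > I_C = 1.38 mA, confirming saturation.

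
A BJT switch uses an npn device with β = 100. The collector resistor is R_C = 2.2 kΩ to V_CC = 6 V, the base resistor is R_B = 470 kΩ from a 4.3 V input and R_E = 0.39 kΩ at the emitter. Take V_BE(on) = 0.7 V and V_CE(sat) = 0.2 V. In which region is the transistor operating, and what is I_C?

active; I_C ≈ 0.71 mA

Assume active. Base-emitter loop: I_B = (V_BB − V_BE)/(R_B + (β+1)R_E) = (4.3 − 0.7)/(470 + 101×0.39) = 0.00707 mA.
I_C = β·I_B = 100×0.00707 = 0.707 mA.
V_CE = V_CC − I_C·R_C − I_E·R_E = 6 − 0.707×2.2 − 0.714×0.39 = 4.17 V > V_CE(sat), so the active-region assumption holds.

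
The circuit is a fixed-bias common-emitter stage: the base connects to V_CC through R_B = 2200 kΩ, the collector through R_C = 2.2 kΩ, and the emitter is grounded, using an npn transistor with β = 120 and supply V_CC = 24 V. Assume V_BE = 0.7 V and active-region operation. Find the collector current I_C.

Base loop: V_CC = I_B·R_B + V_BE, so I_B = (24 − 0.7)/2200 kΩ = 0.0106 mA.
In the active region I_C = β·I_B = 120 × 0.0106 = 1.27 mA.
Collector loop: V_CE = V_CC − I_C·R_C = 24 − 1.27×2.2 = 21.2 V.
Since V_CE = 21.2 V > V_CE(sat) ≈ 0.2 V, the transistor is in the active region as assumed.

I_C ≈ 1.3 mA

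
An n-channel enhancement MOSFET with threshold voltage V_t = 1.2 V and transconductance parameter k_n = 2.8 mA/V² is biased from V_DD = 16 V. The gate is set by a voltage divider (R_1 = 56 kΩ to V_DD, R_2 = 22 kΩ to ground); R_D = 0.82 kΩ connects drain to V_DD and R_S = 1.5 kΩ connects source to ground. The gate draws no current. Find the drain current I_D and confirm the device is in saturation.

V_G = V_DD·R_2/(R_1+R_2) = 16×22/78 = 4.51 V.
Assume saturation: I_D = (k_n/2)(V_GS − V_t)² with V_GS = V_G − I_D·R_S = 4.51 − 1.5·I_D.
Substituting gives 3.15·I_D² − 14.9·I_D + 15.4 = 0, with roots I_D = 1.52 or 3.22 mA.
The root I_D = 3.22 mA gives V_GS = -0.316 V ≤ V_t, so take I_D = 1.52 mA.
Then V_GS = 2.24 V and V_DS = V_DD − I_D(R_D+R_S) = 16 − 1.52×2.32 = 12.5 V.
Saturation requires V_DS ≥ V_GS − V_t = 1.04 V; 12.5 ≥ 1.04 ✓.

I_D ≈ 1.5 mA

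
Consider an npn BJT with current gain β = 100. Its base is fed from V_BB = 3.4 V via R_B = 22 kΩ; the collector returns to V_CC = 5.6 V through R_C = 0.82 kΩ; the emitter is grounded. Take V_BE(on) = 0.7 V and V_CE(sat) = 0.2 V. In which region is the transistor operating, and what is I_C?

Assume active: I_B = (3.4 − 0.7)/22 = 0.123 mA, giving I_C = β·I_B = 12.3 mA.
But then V_CE = 5.6 − 12.3×0.82 = -4.46 V < V_CE(sat) = 0.2 V — impossible in the active region.
So the transistor is saturated. With V_CE = 0.2 V, I_C = (V_CC − 0.2)/R_C = 5.4/0.82 = 6.59 mA.
Check: β·I_B = 12.3 mA > I_C = 6.59 mA, confirming saturation.

saturation; I_C ≈ 6.6 mA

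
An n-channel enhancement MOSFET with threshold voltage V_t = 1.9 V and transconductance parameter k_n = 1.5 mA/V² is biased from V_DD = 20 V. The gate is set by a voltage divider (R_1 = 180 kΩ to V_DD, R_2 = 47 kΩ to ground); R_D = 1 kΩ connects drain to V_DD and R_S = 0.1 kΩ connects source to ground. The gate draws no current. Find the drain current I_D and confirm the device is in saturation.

I_D ≈ 2.9 mA

V_G = V_DD·R_2/(R_1+R_2) = 20×47/227 = 4.14 V.
Assume saturation: I_D = (k_n/2)(V_GS − V_t)² with V_GS = V_G − I_D·R_S = 4.14 − 0.1·I_D.
Substituting gives 0.0075·I_D² − 1.34·I_D + 3.77 = 0, with roots I_D = 2.86 or 175 mA.
The root I_D = 175 mA gives V_GS = -13.4 V ≤ V_t, so take I_D = 2.86 mA.
Then V_GS = 3.85 V and V_DS = V_DD − I_D(R_D+R_S) = 20 − 2.86×1.1 = 16.8 V.
Saturation requires V_DS ≥ V_GS − V_t = 1.95 V; 16.8 ≥ 1.95 ✓.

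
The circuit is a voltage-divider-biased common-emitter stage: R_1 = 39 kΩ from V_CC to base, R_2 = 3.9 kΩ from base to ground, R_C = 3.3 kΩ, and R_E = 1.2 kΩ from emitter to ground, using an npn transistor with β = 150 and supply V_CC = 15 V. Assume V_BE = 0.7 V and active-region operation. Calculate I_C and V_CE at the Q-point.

I_C ≈ 0.54 mA, V_CE ≈ 13 V

Thevenize the base divider: V_Th = V_CC·R_2/(R_1+R_2) = 15×3.9/42.9 = 1.36 V, R_Th = R_1‖R_2 = 3.55 kΩ.
Base-emitter loop: V_Th = I_B·R_Th + V_BE + (β+1)I_B·R_E, so I_B = (1.36 − 0.7) / (3.55 + 151×1.2) = 0.00359 mA.
I_C = β·I_B = 150×0.00359 = 0.539 mA, and I_E = (β+1)I_B = 0.542 mA.
V_CE = V_CC − I_C·R_C − I_E·R_E = 15 − 0.539×3.3 − 0.542×1.2 = 12.6 V.
V_CE = 12.6 V > 0.2 V confirms active-region operation.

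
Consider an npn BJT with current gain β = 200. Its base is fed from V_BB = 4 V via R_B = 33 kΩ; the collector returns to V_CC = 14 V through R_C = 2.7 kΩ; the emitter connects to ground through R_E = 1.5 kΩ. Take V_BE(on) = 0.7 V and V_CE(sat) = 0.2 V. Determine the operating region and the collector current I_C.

active; I_C ≈ 2 mA

Assume active. Base-emitter loop: I_B = (V_BB − V_BE)/(R_B + (β+1)R_E) = (4 − 0.7)/(33 + 201×1.5) = 0.00987 mA.
I_C = β·I_B = 200×0.00987 = 1.97 mA.
V_CE = V_CC − I_C·R_C − I_E·R_E = 14 − 1.97×2.7 − 1.98×1.5 = 5.7 V > V_CE(sat), so the active-region assumption holds.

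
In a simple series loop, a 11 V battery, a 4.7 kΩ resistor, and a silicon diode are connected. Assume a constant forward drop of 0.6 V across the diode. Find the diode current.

KVL around the loop: 11 = V_D + I·R = 0.6 + I × 4.7 kΩ.
So I = (11 − 0.6) / 4.7 kΩ = 10.4 / 4.7 = 2.21 mA.

I ≈ 2.2 mA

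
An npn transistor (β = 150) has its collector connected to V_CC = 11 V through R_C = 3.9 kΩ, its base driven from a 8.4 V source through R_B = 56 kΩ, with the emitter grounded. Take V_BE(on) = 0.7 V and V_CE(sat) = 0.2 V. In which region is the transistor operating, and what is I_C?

Assume active: I_B = (8.4 − 0.7)/56 = 0.138 mA, giving I_C = β·I_B = 20.6 mA.
But then V_CE = 11 − 20.6×3.9 = -69.4 V < V_CE(sat) = 0.2 V — impossible in the active region.
So the transistor is saturated. With V_CE = 0.2 V, I_C = (V_CC − 0.2)/R_C = 10.8/3.9 = 2.77 mA.
Check: β·I_B = 20.6 mA > I_C = 2.77 mA, confirming saturation.

saturation; I_C ≈ 2.8 mA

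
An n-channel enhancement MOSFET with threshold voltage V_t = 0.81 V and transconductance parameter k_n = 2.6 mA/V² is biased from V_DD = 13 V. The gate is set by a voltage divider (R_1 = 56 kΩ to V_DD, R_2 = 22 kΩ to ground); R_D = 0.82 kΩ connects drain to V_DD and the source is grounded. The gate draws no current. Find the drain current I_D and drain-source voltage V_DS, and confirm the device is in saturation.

I_D ≈ 11 mA, V_DS ≈ 4.3 V

V_G = V_DD·R_2/(R_1+R_2) = 13×22/78 = 3.67 V. With the source grounded, V_GS = V_G = 3.67 V.
Assume saturation: I_D = (k_n/2)(V_GS − V_t)² = (2.6/2)×(3.67 − 0.81)² = 1.3×2.86² = 10.6 mA.
V_DS = V_DD − I_D·R_D = 13 − 10.6×0.82 = 4.3 V.
Saturation requires V_DS ≥ V_GS − V_t = 2.86 V; 4.3 ≥ 2.86 ✓.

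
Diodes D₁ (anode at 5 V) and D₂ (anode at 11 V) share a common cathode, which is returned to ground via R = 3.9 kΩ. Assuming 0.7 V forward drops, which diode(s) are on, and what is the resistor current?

Assume both conduct. Then node N would need to be at both 5−0.7 = 4.3 V and 11−0.7 = 10.3 V, which is impossible.
Assume only D₂ conducts: V_N = 11 − 0.7 = 10.3 V, so I_R = 10.3/3.9 = 2.64 mA.
Check D₁: its anode-to-cathode voltage is 5 − 10.3 = -5.3 V < 0.7 V, so it is off. The assumption is consistent.

Only D₂ conducts; I_R ≈ 2.6 mA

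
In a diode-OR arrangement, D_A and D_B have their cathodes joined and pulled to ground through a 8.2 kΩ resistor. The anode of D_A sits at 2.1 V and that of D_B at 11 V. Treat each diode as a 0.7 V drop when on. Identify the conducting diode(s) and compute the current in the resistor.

Only D_B conducts; I_R ≈ 1.3 mA

Assume both conduct. Then node N would need to be at both 2.1−0.7 = 1.4 V and 11−0.7 = 10.3 V, which is impossible.
Assume only D_B conducts: V_N = 11 − 0.7 = 10.3 V, so I_R = 10.3/8.2 = 1.26 mA.
Check D_A: its anode-to-cathode voltage is 2.1 − 10.3 = -8.2 V < 0.7 V, so it is off. The assumption is consistent.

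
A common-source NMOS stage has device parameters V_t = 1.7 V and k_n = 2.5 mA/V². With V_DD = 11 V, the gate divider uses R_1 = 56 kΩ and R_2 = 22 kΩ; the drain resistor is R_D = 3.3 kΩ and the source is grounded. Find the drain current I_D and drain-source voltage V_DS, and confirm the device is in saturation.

I_D ≈ 2.5 mA, V_DS ≈ 2.9 V

V_G = V_DD·R_2/(R_1+R_2) = 11×22/78 = 3.1 V. With the source grounded, V_GS = V_G = 3.1 V.
Assume saturation: I_D = (k_n/2)(V_GS − V_t)² = (2.5/2)×(3.1 − 1.7)² = 1.25×1.4² = 2.46 mA.
V_DS = V_DD − I_D·R_D = 11 − 2.46×3.3 = 2.89 V.
Saturation requires V_DS ≥ V_GS − V_t = 1.4 V; 2.89 ≥ 1.4 ✓.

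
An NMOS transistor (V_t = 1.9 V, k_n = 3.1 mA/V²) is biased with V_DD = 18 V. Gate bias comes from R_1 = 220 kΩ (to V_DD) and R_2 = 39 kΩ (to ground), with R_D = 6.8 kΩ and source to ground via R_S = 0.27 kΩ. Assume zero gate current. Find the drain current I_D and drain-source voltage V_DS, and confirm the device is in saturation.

V_G = V_DD·R_2/(R_1+R_2) = 18×39/259 = 2.71 V.
Assume saturation: I_D = (k_n/2)(V_GS − V_t)² with V_GS = V_G − I_D·R_S = 2.71 − 0.27·I_D.
Substituting gives 0.113·I_D² − 1.68·I_D + 1.02 = 0, with roots I_D = 0.634 or 14.2 mA.
The root I_D = 14.2 mA gives V_GS = -1.13 V ≤ V_t, so take I_D = 0.634 mA.
Then V_GS = 2.54 V and V_DS = V_DD − I_D(R_D+R_S) = 18 − 0.634×7.07 = 13.5 V.
Saturation requires V_DS ≥ V_GS − V_t = 0.639 V; 13.5 ≥ 0.639 ✓.

I_D ≈ 0.63 mA, V_DS ≈ 14 V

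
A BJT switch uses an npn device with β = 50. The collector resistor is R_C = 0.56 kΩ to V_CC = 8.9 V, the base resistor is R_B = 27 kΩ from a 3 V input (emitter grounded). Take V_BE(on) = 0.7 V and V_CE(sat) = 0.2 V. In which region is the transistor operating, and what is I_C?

active; I_C ≈ 4.3 mA

Assume active. Base-emitter loop: I_B = (V_BB − V_BE)/R_B = (3 − 0.7)/27 = 0.0852 mA.
I_C = β·I_B = 50×0.0852 = 4.26 mA.
V_CE = V_CC − I_C·R_C = 8.9 − 4.26×0.56 = 6.51 V > V_CE(sat), so the active-region assumption holds.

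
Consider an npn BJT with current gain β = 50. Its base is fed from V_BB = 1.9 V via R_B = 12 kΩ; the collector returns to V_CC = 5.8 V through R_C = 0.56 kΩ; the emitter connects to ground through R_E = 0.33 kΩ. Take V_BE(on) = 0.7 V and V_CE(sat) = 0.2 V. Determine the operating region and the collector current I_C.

active; I_C ≈ 2.1 mA

Assume active. Base-emitter loop: I_B = (V_BB − V_BE)/(R_B + (β+1)R_E) = (1.9 − 0.7)/(12 + 51×0.33) = 0.0416 mA.
I_C = β·I_B = 50×0.0416 = 2.08 mA.
V_CE = V_CC − I_C·R_C − I_E·R_E = 5.8 − 2.08×0.56 − 2.12×0.33 = 3.93 V > V_CE(sat), so the active-region assumption holds.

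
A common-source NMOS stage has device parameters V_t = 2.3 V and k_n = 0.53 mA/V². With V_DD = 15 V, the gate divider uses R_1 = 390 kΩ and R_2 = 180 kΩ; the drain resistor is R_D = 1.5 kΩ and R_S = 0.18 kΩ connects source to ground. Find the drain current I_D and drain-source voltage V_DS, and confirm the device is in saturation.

I_D ≈ 1.3 mA, V_DS ≈ 13 V

V_G = V_DD·R_2/(R_1+R_2) = 15×180/570 = 4.74 V.
Assume saturation: I_D = (k_n/2)(V_GS − V_t)² with V_GS = V_G − I_D·R_S = 4.74 − 0.18·I_D.
Substituting gives 0.00859·I_D² − 1.23·I_D + 1.57 = 0, with roots I_D = 1.29 or 142 mA.
The root I_D = 142 mA gives V_GS = -20.9 V ≤ V_t, so take I_D = 1.29 mA.
Then V_GS = 4.5 V and V_DS = V_DD − I_D(R_D+R_S) = 15 − 1.29×1.68 = 12.8 V.
Saturation requires V_DS ≥ V_GS − V_t = 2.2 V; 12.8 ≥ 2.2 ✓.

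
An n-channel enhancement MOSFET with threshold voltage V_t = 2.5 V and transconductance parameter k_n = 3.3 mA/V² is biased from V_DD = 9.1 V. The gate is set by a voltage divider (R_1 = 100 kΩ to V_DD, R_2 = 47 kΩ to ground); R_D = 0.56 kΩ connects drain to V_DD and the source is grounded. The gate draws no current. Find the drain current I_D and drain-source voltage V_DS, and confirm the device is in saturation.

I_D ≈ 0.28 mA, V_DS ≈ 8.9 V

V_G = V_DD·R_2/(R_1+R_2) = 9.1×47/147 = 2.91 V. With the source grounded, V_GS = V_G = 2.91 V.
Assume saturation: I_D = (k_n/2)(V_GS − V_t)² = (3.3/2)×(2.91 − 2.5)² = 1.65×0.41² = 0.277 mA.
V_DS = V_DD − I_D·R_D = 9.1 − 0.277×0.56 = 8.95 V.
Saturation requires V_DS ≥ V_GS − V_t = 0.41 V; 8.95 ≥ 0.41 ✓.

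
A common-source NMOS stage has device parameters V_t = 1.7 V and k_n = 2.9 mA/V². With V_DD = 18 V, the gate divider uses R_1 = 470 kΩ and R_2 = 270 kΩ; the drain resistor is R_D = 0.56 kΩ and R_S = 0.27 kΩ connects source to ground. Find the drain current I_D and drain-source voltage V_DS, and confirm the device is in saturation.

V_G = V_DD·R_2/(R_1+R_2) = 18×270/740 = 6.57 V.
Assume saturation: I_D = (k_n/2)(V_GS − V_t)² with V_GS = V_G − I_D·R_S = 6.57 − 0.27·I_D.
Substituting gives 0.106·I_D² − 4.81·I_D + 34.4 = 0, with roots I_D = 8.87 or 36.6 mA.
The root I_D = 36.6 mA gives V_GS = -3.33 V ≤ V_t, so take I_D = 8.87 mA.
Then V_GS = 4.17 V and V_DS = V_DD − I_D(R_D+R_S) = 18 − 8.87×0.83 = 10.6 V.
Saturation requires V_DS ≥ V_GS − V_t = 2.47 V; 10.6 ≥ 2.47 ✓.

I_D ≈ 8.9 mA, V_DS ≈ 11 V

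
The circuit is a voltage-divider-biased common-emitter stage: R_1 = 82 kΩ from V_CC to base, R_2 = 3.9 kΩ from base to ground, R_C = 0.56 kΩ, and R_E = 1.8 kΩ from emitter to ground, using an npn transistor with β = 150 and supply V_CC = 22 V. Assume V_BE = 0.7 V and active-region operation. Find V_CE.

V_CE ≈ 22 V

Thevenize the base divider: V_Th = V_CC·R_2/(R_1+R_2) = 22×3.9/85.9 = 0.999 V, R_Th = R_1‖R_2 = 3.72 kΩ.
Base-emitter loop: V_Th = I_B·R_Th + V_BE + (β+1)I_B·R_E, so I_B = (0.999 − 0.7) / (3.72 + 151×1.8) = 0.00108 mA.
I_C = β·I_B = 150×0.00108 = 0.163 mA, and I_E = (β+1)I_B = 0.164 mA.
V_CE = V_CC − I_C·R_C − I_E·R_E = 22 − 0.163×0.56 − 0.164×1.8 = 21.6 V.
V_CE = 21.6 V > 0.2 V confirms active-region operation.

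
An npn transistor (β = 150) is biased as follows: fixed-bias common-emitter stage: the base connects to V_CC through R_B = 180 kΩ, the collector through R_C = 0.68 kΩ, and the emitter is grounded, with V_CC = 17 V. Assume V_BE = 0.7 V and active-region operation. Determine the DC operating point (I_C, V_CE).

Base loop: V_CC = I_B·R_B + V_BE, so I_B = (17 − 0.7)/180 kΩ = 0.0906 mA.
In the active region I_C = β·I_B = 150 × 0.0906 = 13.6 mA.
Collector loop: V_CE = V_CC − I_C·R_C = 17 − 13.6×0.68 = 7.76 V.
Since V_CE = 7.76 V > V_CE(sat) ≈ 0.2 V, the transistor is in the active region as assumed.

I_C ≈ 14 mA, V_CE ≈ 7.8 V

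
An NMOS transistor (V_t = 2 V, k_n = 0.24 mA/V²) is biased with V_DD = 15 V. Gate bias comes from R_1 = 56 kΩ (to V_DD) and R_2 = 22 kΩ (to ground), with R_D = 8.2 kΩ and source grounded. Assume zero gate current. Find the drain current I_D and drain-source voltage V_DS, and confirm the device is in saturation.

I_D ≈ 0.6 mA, V_DS ≈ 10 V

V_G = V_DD·R_2/(R_1+R_2) = 15×22/78 = 4.23 V. With the source grounded, V_GS = V_G = 4.23 V.
Assume saturation: I_D = (k_n/2)(V_GS − V_t)² = (0.24/2)×(4.23 − 2)² = 0.12×2.23² = 0.597 mA.
V_DS = V_DD − I_D·R_D = 15 − 0.597×8.2 = 10.1 V.
Saturation requires V_DS ≥ V_GS − V_t = 2.23 V; 10.1 ≥ 2.23 ✓.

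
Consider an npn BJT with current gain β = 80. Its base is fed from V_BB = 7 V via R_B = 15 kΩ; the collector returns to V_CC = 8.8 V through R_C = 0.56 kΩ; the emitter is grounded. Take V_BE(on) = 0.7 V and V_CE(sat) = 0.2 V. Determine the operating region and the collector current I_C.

saturation; I_C ≈ 15 mA

Assume active: I_B = (7 − 0.7)/15 = 0.42 mA, giving I_C = β·I_B = 33.6 mA.
But then V_CE = 8.8 − 33.6×0.56 = -10 V < V_CE(sat) = 0.2 V — impossible in the active region.
So the transistor is saturated. With V_CE = 0.2 V, I_C = (V_CC − 0.2)/R_C = 8.6/0.56 = 15.4 mA.
Check: β·I_B = 33.6 mA > I_C = 15.4 mA, confirming saturation.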